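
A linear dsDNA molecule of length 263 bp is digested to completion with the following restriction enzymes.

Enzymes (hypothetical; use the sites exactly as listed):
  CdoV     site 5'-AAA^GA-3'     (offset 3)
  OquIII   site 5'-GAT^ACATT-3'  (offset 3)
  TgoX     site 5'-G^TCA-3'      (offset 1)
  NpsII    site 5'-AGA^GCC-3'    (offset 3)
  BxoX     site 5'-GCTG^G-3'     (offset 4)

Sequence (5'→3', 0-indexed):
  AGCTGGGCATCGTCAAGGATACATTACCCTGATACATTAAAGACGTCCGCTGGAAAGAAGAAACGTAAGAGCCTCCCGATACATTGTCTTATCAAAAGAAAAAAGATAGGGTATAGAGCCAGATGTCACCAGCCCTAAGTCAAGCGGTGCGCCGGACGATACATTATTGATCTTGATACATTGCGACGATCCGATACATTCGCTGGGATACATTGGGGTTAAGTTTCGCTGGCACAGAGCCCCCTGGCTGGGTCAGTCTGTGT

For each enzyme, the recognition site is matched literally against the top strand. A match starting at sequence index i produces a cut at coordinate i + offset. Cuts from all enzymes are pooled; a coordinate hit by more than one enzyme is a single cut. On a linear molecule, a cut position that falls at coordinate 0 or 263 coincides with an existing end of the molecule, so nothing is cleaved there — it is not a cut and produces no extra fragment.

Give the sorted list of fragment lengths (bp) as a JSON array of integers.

Scan for sites:
  CdoV (AAAGA, off=3): starts [38, 53, 94, 101] → cuts [41, 56, 97, 104]
  OquIII (GATACATT, off=3): starts [17, 30, 77, 157, 174, 192, 206] → cuts [20, 33, 80, 160, 177, 195, 209]
  TgoX (GTCA, off=1): starts [11, 124, 138, 251] → cuts [12, 125, 139, 252]
  NpsII (AGAGCC, off=3): starts [67, 114, 235] → cuts [70, 117, 238]
  BxoX (GCTGG, off=4): starts [1, 48, 201, 227, 246] → cuts [5, 52, 205, 231, 250]

Pooled cuts: [5, 12, 20, 33, 41, 52, 56, 70, 80, 97, 104, 117, 125, 139, 160, 177, 195, 205, 209, 231, 238, 250, 252]

Fragment lengths:
  [0,5): 5 bp
  [5,12): 7 bp
  [12,20): 8 bp
  [20,33): 13 bp
  [33,41): 8 bp
  [41,52): 11 bp
  [52,56): 4 bp
  [56,70): 14 bp
  [70,80): 10 bp
  [80,97): 17 bp
  [97,104): 7 bp
  [104,117): 13 bp
  [117,125): 8 bp
  [125,139): 14 bp
  [139,160): 21 bp
  [160,177): 17 bp
  [177,195): 18 bp
  [195,205): 10 bp
  [205,209): 4 bp
  [209,231): 22 bp
  [231,238): 7 bp
  [238,250): 12 bp
  [250,252): 2 bp
  [252,263): 11 bp

[2,4,4,5,7,7,7,8,8,8,10,10,11,11,12,13,13,14,14,17,17,18,21,22]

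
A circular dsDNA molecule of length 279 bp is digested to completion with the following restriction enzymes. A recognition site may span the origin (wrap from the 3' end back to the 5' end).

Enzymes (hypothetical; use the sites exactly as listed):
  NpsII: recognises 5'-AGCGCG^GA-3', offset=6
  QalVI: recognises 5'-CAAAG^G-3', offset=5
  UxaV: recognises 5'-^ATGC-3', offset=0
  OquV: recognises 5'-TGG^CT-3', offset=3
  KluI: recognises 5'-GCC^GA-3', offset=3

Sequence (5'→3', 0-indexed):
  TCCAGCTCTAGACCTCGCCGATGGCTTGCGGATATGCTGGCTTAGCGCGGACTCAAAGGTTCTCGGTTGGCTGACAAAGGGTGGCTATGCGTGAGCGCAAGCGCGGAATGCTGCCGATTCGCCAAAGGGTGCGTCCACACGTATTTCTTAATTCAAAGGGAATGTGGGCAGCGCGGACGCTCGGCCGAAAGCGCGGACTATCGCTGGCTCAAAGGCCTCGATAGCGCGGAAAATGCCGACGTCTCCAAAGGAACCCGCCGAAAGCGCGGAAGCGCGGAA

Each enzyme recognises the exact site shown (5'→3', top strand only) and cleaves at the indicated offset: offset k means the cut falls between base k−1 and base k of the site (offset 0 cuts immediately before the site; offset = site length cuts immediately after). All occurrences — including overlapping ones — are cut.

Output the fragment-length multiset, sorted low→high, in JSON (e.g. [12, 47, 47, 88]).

[2,2,4,5,5,5,7,7,8,8,9,9,9,9,9,9,9,11,12,12,12,13,14,17,19,22,31]

Per-enzyme occurrences:
  NpsII (AGCGCGGA, off=6): starts [43, 99, 169, 189, 222, 262, 270] → cuts [49, 105, 175, 195, 228, 268, 276]
  QalVI (CAAAGG, off=5): starts [53, 74, 122, 153, 209, 245] → cuts [58, 79, 127, 158, 214, 250]
  UxaV (ATGC, off=0): starts [33, 86, 107, 232] → cuts [33, 86, 107, 232]
  OquV (TGGCT, off=3): starts [21, 37, 67, 81, 204] → cuts [24, 40, 70, 84, 207]
  KluI (GCCGA, off=3): starts [16, 112, 183, 234, 256] → cuts [19, 115, 186, 237, 259]

All cut coordinates (distinct, sorted): [19, 24, 33, 40, 49, 58, 70, 79, 84, 86, 105, 107, 115, 127, 158, 175, 186, 195, 207, 214, 228, 232, 237, 250, 259, 268, 276]

Fragments:
  19→24: 5 bp
  24→33: 9 bp
  33→40: 7 bp
  40→49: 9 bp
  49→58: 9 bp
  58→70: 12 bp
  70→79: 9 bp
  79→84: 5 bp
  84→86: 2 bp
  86→105: 19 bp
  105→107: 2 bp
  107→115: 8 bp
  115→127: 12 bp
  127→158: 31 bp
  158→175: 17 bp
  175→186: 11 bp
  186→195: 9 bp
  195→207: 12 bp
  207→214: 7 bp
  214→228: 14 bp
  228→232: 4 bp
  232→237: 5 bp
  237→250: 13 bp
  250→259: 9 bp
  259→268: 9 bp
  268→276: 8 bp
  276→19 (wrap): 279-276+19 = 22 bp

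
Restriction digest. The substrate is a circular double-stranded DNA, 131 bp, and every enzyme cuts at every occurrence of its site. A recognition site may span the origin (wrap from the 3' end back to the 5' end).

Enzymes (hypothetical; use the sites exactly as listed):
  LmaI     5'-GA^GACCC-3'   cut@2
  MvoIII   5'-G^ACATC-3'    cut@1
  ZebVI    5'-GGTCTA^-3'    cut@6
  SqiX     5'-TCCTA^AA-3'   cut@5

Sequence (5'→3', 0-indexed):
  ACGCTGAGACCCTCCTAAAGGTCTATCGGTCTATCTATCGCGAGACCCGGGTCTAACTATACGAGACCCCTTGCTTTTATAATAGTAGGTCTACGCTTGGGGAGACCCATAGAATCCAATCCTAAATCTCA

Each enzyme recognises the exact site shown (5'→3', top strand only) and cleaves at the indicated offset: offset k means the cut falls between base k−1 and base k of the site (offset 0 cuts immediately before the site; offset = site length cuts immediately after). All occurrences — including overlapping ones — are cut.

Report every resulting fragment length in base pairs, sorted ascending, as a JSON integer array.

[8,8,9,10,10,10,12,14,21,29]

Scan for sites:
  LmaI GAGACCC/2: at [5, 41, 62, 101] ⇒ [7, 43, 64, 103]
  MvoIII (GACATC, off=1): no sites
  ZebVI GGTCTA/6: at [19, 27, 49, 87] ⇒ [25, 33, 55, 93]
  SqiX TCCTAAA/5: at [12, 119] ⇒ [17, 124]

Pooled cuts: [7, 17, 25, 33, 43, 55, 64, 93, 103, 124]

Fragment lengths:
  7→17: 10 bp
  17→25: 8 bp
  25→33: 8 bp
  33→43: 10 bp
  43→55: 12 bp
  55→64: 9 bp
  64→93: 29 bp
  93→103: 10 bp
  103→124: 21 bp
  124→7 (wrap): 131-124+7 = 14 bp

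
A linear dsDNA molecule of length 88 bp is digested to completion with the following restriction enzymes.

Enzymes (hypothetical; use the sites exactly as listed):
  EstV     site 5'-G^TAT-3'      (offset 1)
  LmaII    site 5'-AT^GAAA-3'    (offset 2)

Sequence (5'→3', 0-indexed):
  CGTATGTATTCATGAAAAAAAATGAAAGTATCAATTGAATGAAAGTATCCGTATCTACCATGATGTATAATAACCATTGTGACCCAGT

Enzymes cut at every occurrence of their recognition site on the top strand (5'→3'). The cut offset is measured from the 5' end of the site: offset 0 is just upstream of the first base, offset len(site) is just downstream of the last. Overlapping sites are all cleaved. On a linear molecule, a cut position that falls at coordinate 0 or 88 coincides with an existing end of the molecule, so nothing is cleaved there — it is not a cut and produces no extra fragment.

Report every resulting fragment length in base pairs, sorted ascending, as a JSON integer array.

[2,4,5,5,6,7,10,12,14,23]

Scan for sites:
  EstV (GTAT, off=1): starts [1, 5, 27, 44, 50, 64] → cuts [2, 6, 28, 45, 51, 65]
  LmaII (ATGAAA, off=2): starts [11, 21, 38] → cuts [13, 23, 40]

Pooled cuts: [2, 6, 13, 23, 28, 40, 45, 51, 65]

Fragments:
  [0,2): 2 bp
  [2,6): 4 bp
  [6,13): 7 bp
  [13,23): 10 bp
  [23,28): 5 bp
  [28,40): 12 bp
  [40,45): 5 bp
  [45,51): 6 bp
  [51,65): 14 bp
  [65,88): 23 bp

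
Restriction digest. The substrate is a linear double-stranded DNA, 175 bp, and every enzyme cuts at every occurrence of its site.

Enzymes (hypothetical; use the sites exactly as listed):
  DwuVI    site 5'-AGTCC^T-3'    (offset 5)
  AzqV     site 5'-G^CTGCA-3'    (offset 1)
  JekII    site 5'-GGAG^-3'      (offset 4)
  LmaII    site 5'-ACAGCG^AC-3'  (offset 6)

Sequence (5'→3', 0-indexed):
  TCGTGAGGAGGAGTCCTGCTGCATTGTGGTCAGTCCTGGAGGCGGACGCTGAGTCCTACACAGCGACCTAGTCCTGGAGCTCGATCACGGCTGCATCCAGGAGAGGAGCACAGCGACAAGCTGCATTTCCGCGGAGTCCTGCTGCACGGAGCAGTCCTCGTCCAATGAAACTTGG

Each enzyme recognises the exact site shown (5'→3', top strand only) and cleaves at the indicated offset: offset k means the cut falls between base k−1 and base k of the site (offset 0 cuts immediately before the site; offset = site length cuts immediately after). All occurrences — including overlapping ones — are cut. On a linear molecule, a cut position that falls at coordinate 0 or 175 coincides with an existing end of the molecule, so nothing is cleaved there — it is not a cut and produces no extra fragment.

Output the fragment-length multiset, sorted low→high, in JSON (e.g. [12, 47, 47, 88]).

Site scan:
  DwuVI AGTCCT/5: at [11, 31, 51, 69, 134, 152] ⇒ [16, 36, 56, 74, 139, 157]
  AzqV GCTGCA/1: at [17, 89, 119, 140] ⇒ [18, 90, 120, 141]
  JekII GGAG/4: at [6, 9, 37, 75, 99, 104, 132, 147] ⇒ [10, 13, 41, 79, 103, 108, 136, 151]
  LmaII ACAGCGAC/6: at [59, 109] ⇒ [65, 115]

Pooled cuts: [10, 13, 16, 18, 36, 41, 56, 65, 74, 79, 90, 103, 108, 115, 120, 136, 139, 141, 151, 157]

Fragment lengths:
  [0,10): 10 bp
  [10,13): 3 bp
  [13,16): 3 bp
  [16,18): 2 bp
  [18,36): 18 bp
  [36,41): 5 bp
  [41,56): 15 bp
  [56,65): 9 bp
  [65,74): 9 bp
  [74,79): 5 bp
  [79,90): 11 bp
  [90,103): 13 bp
  [103,108): 5 bp
  [108,115): 7 bp
  [115,120): 5 bp
  [120,136): 16 bp
  [136,139): 3 bp
  [139,141): 2 bp
  [141,151): 10 bp
  [151,157): 6 bp
  [157,175): 18 bp

[2,2,3,3,3,5,5,5,5,6,7,9,9,10,10,11,13,15,16,18,18]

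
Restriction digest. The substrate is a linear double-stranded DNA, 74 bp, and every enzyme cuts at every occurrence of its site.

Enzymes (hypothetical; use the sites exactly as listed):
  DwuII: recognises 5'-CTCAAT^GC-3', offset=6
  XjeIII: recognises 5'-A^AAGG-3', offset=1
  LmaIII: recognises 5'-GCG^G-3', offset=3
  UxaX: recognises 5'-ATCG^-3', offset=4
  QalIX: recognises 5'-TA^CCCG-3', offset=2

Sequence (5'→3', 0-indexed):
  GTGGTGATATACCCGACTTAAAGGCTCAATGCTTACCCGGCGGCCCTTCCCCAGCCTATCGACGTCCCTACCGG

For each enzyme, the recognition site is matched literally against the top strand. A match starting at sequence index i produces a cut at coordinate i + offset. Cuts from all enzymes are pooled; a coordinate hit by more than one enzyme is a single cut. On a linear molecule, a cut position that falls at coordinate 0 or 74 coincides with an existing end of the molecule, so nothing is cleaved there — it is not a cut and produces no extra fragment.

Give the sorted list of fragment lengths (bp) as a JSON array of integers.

Scan for sites:
  DwuII (CTCAATGC, off=6): starts [24] → cuts [30]
  XjeIII (AAAGG, off=1): starts [19] → cuts [20]
  LmaIII (GCGG, off=3): starts [39] → cuts [42]
  UxaX (ATCG, off=4): starts [57] → cuts [61]
  QalIX (TACCCG, off=2): starts [9, 33] → cuts [11, 35]

Pooled cuts: [11, 20, 30, 35, 42, 61]

Fragment lengths:
  [0,11): 11 bp
  [11,20): 9 bp
  [20,30): 10 bp
  [30,35): 5 bp
  [35,42): 7 bp
  [42,61): 19 bp
  [61,74): 13 bp

[5,7,9,10,11,13,19]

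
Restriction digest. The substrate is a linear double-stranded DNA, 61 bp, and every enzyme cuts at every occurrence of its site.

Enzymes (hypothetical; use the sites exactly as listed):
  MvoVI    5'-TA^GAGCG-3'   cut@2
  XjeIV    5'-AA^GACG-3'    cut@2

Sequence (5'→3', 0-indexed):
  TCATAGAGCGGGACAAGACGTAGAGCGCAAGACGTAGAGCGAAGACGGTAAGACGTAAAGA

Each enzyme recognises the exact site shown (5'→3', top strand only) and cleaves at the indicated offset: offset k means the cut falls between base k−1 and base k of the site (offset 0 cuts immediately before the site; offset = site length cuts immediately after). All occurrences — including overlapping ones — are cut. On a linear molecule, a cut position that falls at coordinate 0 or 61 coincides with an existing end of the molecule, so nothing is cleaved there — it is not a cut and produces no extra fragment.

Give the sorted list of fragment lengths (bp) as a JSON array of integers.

Per-enzyme occurrences:
  MvoVI (TAGAGCG, off=2): starts [3, 20, 34] → cuts [5, 22, 36]
  XjeIV (AAGACG, off=2): starts [14, 28, 41, 49] → cuts [16, 30, 43, 51]

Pooled cuts: [5, 16, 22, 30, 36, 43, 51]

Fragments:
  [0,5): 5 bp
  [5,16): 11 bp
  [16,22): 6 bp
  [22,30): 8 bp
  [30,36): 6 bp
  [36,43): 7 bp
  [43,51): 8 bp
  [51,61): 10 bp

[5,6,6,7,8,8,10,11]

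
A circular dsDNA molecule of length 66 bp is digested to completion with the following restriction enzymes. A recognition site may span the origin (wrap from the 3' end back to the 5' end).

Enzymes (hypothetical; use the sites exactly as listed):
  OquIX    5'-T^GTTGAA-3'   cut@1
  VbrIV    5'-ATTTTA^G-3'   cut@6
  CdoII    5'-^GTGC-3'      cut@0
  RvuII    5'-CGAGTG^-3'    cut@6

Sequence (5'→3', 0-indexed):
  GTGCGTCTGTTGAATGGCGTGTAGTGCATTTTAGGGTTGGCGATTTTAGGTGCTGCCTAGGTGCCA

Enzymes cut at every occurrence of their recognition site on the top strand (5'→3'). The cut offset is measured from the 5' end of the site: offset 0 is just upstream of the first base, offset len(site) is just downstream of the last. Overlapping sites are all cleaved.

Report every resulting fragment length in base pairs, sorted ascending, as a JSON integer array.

[1,6,8,10,11,15,15]

Scan for sites:
  OquIX TGTTGAA/1: at [7] ⇒ [8]
  VbrIV ATTTTAG/6: at [27, 42] ⇒ [33, 48]
  CdoII GTGC/0: at [0, 23, 49, 60] ⇒ [0, 23, 49, 60]
  RvuII (CGAGTG, off=6): no sites

Pooled cuts: [0, 8, 23, 33, 48, 49, 60]

Fragments:
  0→8: 8 bp
  8→23: 15 bp
  23→33: 10 bp
  33→48: 15 bp
  48→49: 1 bp
  49→60: 11 bp
  60→0 (wrap): 66-60+0 = 6 bp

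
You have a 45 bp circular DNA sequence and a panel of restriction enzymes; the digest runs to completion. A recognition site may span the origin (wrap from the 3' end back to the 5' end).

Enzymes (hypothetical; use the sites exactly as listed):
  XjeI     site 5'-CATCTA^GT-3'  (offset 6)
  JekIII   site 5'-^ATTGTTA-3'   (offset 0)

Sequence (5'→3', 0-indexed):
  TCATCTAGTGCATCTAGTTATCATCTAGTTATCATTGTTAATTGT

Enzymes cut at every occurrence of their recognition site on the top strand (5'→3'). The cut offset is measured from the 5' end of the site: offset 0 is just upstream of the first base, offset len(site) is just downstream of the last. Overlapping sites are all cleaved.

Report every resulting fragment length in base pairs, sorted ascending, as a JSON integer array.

Site scan:
  XjeI CATCTAGT/6: at [1, 10, 21] ⇒ [7, 16, 27]
  JekIII ATTGTTA/0: at [33] ⇒ [33]

All cut coordinates (distinct, sorted): [7, 16, 27, 33]

Fragment lengths:
  7→16: 9 bp
  16→27: 11 bp
  27→33: 6 bp
  33→7 (wrap): 45-33+7 = 19 bp

[6,9,11,19]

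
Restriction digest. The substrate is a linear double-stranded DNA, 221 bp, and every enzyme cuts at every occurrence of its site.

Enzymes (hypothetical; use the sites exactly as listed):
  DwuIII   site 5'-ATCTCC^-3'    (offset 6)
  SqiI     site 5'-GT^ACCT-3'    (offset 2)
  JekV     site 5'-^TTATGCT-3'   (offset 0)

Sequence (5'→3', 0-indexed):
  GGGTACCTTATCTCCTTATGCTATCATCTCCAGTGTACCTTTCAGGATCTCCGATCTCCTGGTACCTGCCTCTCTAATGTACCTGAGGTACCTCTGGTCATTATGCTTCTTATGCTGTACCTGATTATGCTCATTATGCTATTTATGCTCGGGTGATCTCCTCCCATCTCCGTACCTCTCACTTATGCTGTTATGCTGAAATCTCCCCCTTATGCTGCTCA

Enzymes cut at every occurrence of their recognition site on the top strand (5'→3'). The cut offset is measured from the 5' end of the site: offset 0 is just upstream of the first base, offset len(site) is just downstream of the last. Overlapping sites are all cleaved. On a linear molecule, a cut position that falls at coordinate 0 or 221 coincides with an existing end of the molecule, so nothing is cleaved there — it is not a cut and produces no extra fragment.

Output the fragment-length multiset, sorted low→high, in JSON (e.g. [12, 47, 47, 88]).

Scan for sites:
  DwuIII ATCTCC/6: at [9, 25, 46, 53, 155, 165, 200] ⇒ [15, 31, 52, 59, 161, 171, 206]
  SqiI GTACCT/2: at [2, 34, 61, 78, 87, 116, 171] ⇒ [4, 36, 63, 80, 89, 118, 173]
  JekV TTATGCT/0: at [15, 100, 109, 124, 133, 142, 182, 190, 209] ⇒ [15, 100, 109, 124, 133, 142, 182, 190, 209]

Pooled cuts: [4, 15, 31, 36, 52, 59, 63, 80, 89, 100, 109, 118, 124, 133, 142, 161, 171, 173, 182, 190, 206, 209]

Fragments:
  [0,4): 4 bp
  [4,15): 11 bp
  [15,31): 16 bp
  [31,36): 5 bp
  [36,52): 16 bp
  [52,59): 7 bp
  [59,63): 4 bp
  [63,80): 17 bp
  [80,89): 9 bp
  [89,100): 11 bp
  [100,109): 9 bp
  [109,118): 9 bp
  [118,124): 6 bp
  [124,133): 9 bp
  [133,142): 9 bp
  [142,161): 19 bp
  [161,171): 10 bp
  [171,173): 2 bp
  [173,182): 9 bp
  [182,190): 8 bp
  [190,206): 16 bp
  [206,209): 3 bp
  [209,221): 12 bp

[2,3,4,4,5,6,7,8,9,9,9,9,9,9,10,11,11,12,16,16,16,17,19]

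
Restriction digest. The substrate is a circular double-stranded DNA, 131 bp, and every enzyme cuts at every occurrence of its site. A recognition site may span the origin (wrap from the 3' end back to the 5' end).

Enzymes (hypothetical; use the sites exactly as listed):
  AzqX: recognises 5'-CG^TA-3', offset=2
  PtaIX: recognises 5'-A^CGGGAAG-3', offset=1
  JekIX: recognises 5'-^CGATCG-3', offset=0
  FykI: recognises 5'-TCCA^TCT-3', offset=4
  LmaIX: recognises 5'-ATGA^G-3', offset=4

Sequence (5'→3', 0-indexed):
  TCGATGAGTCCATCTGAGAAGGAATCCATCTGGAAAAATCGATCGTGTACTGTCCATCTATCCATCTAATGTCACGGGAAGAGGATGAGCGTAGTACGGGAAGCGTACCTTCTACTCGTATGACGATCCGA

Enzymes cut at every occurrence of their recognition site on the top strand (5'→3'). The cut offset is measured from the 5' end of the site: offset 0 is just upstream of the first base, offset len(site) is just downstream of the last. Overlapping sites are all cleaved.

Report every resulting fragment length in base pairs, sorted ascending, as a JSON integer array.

[3,5,5,8,9,10,10,10,11,13,14,16,17]

Per-enzyme occurrences:
  AzqX (CGTA, off=2): starts [89, 103, 116] → cuts [91, 105, 118]
  PtaIX (ACGGGAAG, off=1): starts [73, 95] → cuts [74, 96]
  JekIX (CGATCG, off=0): starts [39, 128] → cuts [39, 128]
  FykI (TCCATCT, off=4): starts [8, 24, 52, 60] → cuts [12, 28, 56, 64]
  LmaIX (ATGAG, off=4): starts [3, 84] → cuts [7, 88]

Pooled cuts: [7, 12, 28, 39, 56, 64, 74, 88, 91, 96, 105, 118, 128]

Fragment lengths:
  7→12: 5 bp
  12→28: 16 bp
  28→39: 11 bp
  39→56: 17 bp
  56→64: 8 bp
  64→74: 10 bp
  74→88: 14 bp
  88→91: 3 bp
  91→96: 5 bp
  96→105: 9 bp
  105→118: 13 bp
  118→128: 10 bp
  128→7 (wrap): 131-128+7 = 10 bp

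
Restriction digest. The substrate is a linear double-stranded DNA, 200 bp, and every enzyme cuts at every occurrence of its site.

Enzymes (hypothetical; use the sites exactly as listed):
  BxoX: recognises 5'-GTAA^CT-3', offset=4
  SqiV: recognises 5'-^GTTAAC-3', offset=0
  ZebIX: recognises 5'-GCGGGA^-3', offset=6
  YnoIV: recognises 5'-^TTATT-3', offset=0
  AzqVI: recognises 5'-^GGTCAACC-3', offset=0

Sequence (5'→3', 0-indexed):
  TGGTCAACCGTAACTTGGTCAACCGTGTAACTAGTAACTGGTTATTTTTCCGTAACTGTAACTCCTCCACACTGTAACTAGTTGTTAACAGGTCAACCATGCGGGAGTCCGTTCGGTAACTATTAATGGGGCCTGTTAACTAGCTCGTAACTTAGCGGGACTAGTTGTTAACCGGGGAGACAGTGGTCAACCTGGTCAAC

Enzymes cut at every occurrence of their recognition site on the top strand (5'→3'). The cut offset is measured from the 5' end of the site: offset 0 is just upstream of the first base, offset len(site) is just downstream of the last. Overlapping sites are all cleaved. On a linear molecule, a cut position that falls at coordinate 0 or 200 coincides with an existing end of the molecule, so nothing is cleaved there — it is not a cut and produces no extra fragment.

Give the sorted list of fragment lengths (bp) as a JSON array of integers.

Per-enzyme occurrences:
  BxoX (GTAACT, off=4): starts [9, 26, 33, 51, 57, 73, 115, 146] → cuts [13, 30, 37, 55, 61, 77, 119, 150]
  SqiV (GTTAAC, off=0): starts [83, 134, 166] → cuts [83, 134, 166]
  ZebIX (GCGGGA, off=6): starts [100, 154] → cuts [106, 160]
  YnoIV (TTATT, off=0): starts [41] → cuts [41]
  AzqVI (GGTCAACC, off=0): starts [1, 16, 90, 184] → cuts [1, 16, 90, 184]

Pooled cuts: [1, 13, 16, 30, 37, 41, 55, 61, 77, 83, 90, 106, 119, 134, 150, 160, 166, 184]

Fragments:
  [0,1): 1 bp
  [1,13): 12 bp
  [13,16): 3 bp
  [16,30): 14 bp
  [30,37): 7 bp
  [37,41): 4 bp
  [41,55): 14 bp
  [55,61): 6 bp
  [61,77): 16 bp
  [77,83): 6 bp
  [83,90): 7 bp
  [90,106): 16 bp
  [106,119): 13 bp
  [119,134): 15 bp
  [134,150): 16 bp
  [150,160): 10 bp
  [160,166): 6 bp
  [166,184): 18 bp
  [184,200): 16 bp

[1,3,4,6,6,6,7,7,10,12,13,14,14,15,16,16,16,16,18]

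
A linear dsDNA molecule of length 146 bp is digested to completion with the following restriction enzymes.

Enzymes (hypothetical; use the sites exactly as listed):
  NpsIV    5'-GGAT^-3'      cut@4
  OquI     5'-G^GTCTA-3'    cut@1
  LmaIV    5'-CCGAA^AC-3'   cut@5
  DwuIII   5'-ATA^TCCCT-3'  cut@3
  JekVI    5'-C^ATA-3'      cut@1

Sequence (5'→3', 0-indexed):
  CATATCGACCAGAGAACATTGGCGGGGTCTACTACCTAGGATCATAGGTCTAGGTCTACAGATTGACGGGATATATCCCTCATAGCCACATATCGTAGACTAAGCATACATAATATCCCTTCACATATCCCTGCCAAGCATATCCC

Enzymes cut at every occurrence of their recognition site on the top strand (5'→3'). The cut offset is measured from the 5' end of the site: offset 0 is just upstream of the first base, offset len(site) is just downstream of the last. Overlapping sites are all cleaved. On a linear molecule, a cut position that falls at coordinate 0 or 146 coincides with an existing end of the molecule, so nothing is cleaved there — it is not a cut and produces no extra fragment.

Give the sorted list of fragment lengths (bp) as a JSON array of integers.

[1,1,3,3,4,4,6,6,6,7,8,9,12,16,16,19,25]

Site scan:
  NpsIV GGAT/4: at [38, 68] ⇒ [42, 72]
  OquI GGTCTA/1: at [25, 46, 52] ⇒ [26, 47, 53]
  LmaIV (CCGAAAC, off=5): no sites
  DwuIII ATATCCCT/3: at [72, 112, 124] ⇒ [75, 115, 127]
  JekVI CATA/1: at [0, 42, 80, 88, 104, 108, 123, 138] ⇒ [1, 43, 81, 89, 105, 109, 124, 139]

All cut coordinates (distinct, sorted): [1, 26, 42, 43, 47, 53, 72, 75, 81, 89, 105, 109, 115, 124, 127, 139]

Fragments:
  [0,1): 1 bp
  [1,26): 25 bp
  [26,42): 16 bp
  [42,43): 1 bp
  [43,47): 4 bp
  [47,53): 6 bp
  [53,72): 19 bp
  [72,75): 3 bp
  [75,81): 6 bp
  [81,89): 8 bp
  [89,105): 16 bp
  [105,109): 4 bp
  [109,115): 6 bp
  [115,124): 9 bp
  [124,127): 3 bp
  [127,139): 12 bp
  [139,146): 7 bp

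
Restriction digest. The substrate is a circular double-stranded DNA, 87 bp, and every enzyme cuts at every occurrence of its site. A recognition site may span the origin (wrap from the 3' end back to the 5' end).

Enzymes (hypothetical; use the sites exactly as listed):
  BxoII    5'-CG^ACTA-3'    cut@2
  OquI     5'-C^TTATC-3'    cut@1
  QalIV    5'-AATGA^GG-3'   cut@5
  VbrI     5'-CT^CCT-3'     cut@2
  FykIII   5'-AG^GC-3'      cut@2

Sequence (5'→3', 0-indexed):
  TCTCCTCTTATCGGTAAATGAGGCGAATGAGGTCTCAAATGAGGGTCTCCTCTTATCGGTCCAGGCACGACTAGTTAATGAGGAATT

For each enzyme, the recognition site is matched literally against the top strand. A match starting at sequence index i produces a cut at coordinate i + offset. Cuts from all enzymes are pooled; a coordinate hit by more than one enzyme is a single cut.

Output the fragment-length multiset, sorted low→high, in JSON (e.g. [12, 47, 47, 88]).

[1,4,4,5,6,8,9,12,12,12,14]

Site scan:
  BxoII (CGACTA, off=2): starts [67] → cuts [69]
  OquI (CTTATC, off=1): starts [6, 51] → cuts [7, 52]
  QalIV (AATGAGG, off=5): starts [16, 25, 37, 76] → cuts [21, 30, 42, 81]
  VbrI (CTCCT, off=2): starts [1, 46] → cuts [3, 48]
  FykIII (AGGC, off=2): starts [20, 62] → cuts [22, 64]

All cut coordinates (distinct, sorted): [3, 7, 21, 22, 30, 42, 48, 52, 64, 69, 81]

Fragments:
  3→7: 4 bp
  7→21: 14 bp
  21→22: 1 bp
  22→30: 8 bp
  30→42: 12 bp
  42→48: 6 bp
  48→52: 4 bp
  52→64: 12 bp
  64→69: 5 bp
  69→81: 12 bp
  81→3 (wrap): 87-81+3 = 9 bp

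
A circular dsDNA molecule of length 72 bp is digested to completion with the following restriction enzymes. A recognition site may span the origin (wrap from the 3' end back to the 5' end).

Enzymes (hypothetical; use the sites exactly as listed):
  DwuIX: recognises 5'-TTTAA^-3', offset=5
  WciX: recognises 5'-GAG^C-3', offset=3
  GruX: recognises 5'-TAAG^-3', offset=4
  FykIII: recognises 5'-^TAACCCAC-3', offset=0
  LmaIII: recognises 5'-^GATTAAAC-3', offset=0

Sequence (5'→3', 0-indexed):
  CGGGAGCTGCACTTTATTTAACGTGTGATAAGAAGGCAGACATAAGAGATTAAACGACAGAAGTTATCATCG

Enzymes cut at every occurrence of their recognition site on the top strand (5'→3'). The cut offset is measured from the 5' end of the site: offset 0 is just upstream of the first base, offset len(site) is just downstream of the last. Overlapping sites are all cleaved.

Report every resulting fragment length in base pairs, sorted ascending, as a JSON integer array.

[1,11,14,15,31]

Per-enzyme occurrences:
  DwuIX (TTTAA, off=5): starts [16] → cuts [21]
  WciX (GAGC, off=3): starts [3] → cuts [6]
  GruX (TAAG, off=4): starts [28, 42] → cuts [32, 46]
  FykIII (TAACCCAC, off=0): no sites
  LmaIII (GATTAAAC, off=0): starts [47] → cuts [47]

Pooled cuts: [6, 21, 32, 46, 47]

Fragments:
  6→21: 15 bp
  21→32: 11 bp
  32→46: 14 bp
  46→47: 1 bp
  47→6 (wrap): 72-47+6 = 31 bp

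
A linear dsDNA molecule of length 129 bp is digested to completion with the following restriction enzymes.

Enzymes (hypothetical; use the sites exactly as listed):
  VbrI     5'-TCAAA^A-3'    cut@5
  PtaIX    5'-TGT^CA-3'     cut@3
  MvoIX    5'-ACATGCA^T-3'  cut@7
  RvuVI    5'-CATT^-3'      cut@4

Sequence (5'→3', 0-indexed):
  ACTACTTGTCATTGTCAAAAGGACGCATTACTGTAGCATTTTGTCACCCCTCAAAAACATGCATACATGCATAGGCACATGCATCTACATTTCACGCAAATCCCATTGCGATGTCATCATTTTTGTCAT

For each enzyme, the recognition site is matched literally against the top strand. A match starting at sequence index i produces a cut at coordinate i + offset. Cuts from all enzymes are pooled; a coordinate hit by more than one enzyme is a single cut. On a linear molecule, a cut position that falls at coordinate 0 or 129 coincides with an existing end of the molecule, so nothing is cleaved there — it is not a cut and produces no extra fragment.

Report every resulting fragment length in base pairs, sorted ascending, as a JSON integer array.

[2,3,4,4,4,5,7,7,8,8,8,9,10,11,11,12,16]

Scan for sites:
  VbrI TCAAAA/5: at [14, 50] ⇒ [19, 55]
  PtaIX TGTCA/3: at [6, 12, 41, 111, 123] ⇒ [9, 15, 44, 114, 126]
  MvoIX ACATGCAT/7: at [56, 64, 76] ⇒ [63, 71, 83]
  RvuVI CATT/4: at [9, 25, 36, 87, 103, 117] ⇒ [13, 29, 40, 91, 107, 121]

Pooled cuts: [9, 13, 15, 19, 29, 40, 44, 55, 63, 71, 83, 91, 107, 114, 121, 126]

Fragments:
  [0,9): 9 bp
  [9,13): 4 bp
  [13,15): 2 bp
  [15,19): 4 bp
  [19,29): 10 bp
  [29,40): 11 bp
  [40,44): 4 bp
  [44,55): 11 bp
  [55,63): 8 bp
  [63,71): 8 bp
  [71,83): 12 bp
  [83,91): 8 bp
  [91,107): 16 bp
  [107,114): 7 bp
  [114,121): 7 bp
  [121,126): 5 bp
  [126,129): 3 bp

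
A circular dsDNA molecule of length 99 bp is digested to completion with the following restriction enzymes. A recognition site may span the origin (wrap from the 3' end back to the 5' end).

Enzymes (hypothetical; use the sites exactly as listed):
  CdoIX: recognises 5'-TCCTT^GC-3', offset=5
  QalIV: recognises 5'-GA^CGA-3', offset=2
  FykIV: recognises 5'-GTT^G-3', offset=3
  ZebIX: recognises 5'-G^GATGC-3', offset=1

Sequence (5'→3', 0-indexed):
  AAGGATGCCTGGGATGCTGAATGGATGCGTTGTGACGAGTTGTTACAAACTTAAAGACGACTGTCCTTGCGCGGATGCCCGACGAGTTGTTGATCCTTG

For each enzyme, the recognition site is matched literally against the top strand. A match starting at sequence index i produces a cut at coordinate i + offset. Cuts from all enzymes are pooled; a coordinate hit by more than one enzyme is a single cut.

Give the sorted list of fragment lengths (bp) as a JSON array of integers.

Per-enzyme occurrences:
  CdoIX TCCTTGC/5: at [63] ⇒ [68]
  QalIV GACGA/2: at [33, 55, 80] ⇒ [35, 57, 82]
  FykIV GTTG/3: at [28, 38, 85, 88] ⇒ [31, 41, 88, 91]
  ZebIX GGATGC/1: at [2, 11, 22, 72] ⇒ [3, 12, 23, 73]

All cut coordinates (distinct, sorted): [3, 12, 23, 31, 35, 41, 57, 68, 73, 82, 88, 91]

Fragment lengths:
  3→12: 9 bp
  12→23: 11 bp
  23→31: 8 bp
  31→35: 4 bp
  35→41: 6 bp
  41→57: 16 bp
  57→68: 11 bp
  68→73: 5 bp
  73→82: 9 bp
  82→88: 6 bp
  88→91: 3 bp
  91→3 (wrap): 99-91+3 = 11 bp

[3,4,5,6,6,8,9,9,11,11,11,16]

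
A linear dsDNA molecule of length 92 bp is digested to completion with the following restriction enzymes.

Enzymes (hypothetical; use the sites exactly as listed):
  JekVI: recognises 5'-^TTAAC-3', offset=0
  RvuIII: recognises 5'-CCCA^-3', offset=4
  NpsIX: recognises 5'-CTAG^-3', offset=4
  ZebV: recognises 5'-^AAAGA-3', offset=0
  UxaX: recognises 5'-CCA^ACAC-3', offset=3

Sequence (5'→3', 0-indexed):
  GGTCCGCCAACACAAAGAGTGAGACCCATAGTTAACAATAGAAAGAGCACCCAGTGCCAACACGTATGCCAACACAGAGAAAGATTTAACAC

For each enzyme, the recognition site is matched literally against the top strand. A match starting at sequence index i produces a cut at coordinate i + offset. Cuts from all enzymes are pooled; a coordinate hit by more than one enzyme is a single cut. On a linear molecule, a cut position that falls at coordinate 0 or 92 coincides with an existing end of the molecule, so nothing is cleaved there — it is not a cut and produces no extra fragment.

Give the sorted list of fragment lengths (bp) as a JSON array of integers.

[3,4,6,6,7,8,9,10,12,12,15]

Site scan:
  JekVI TTAAC/0: at [31, 85] ⇒ [31, 85]
  RvuIII CCCA/4: at [24, 49] ⇒ [28, 53]
  NpsIX (CTAG, off=4): no sites
  ZebV AAAGA/0: at [13, 41, 79] ⇒ [13, 41, 79]
  UxaX CCAACAC/3: at [6, 56, 68] ⇒ [9, 59, 71]

All cut coordinates (distinct, sorted): [9, 13, 28, 31, 41, 53, 59, 71, 79, 85]

Fragments:
  [0,9): 9 bp
  [9,13): 4 bp
  [13,28): 15 bp
  [28,31): 3 bp
  [31,41): 10 bp
  [41,53): 12 bp
  [53,59): 6 bp
  [59,71): 12 bp
  [71,79): 8 bp
  [79,85): 6 bp
  [85,92): 7 bp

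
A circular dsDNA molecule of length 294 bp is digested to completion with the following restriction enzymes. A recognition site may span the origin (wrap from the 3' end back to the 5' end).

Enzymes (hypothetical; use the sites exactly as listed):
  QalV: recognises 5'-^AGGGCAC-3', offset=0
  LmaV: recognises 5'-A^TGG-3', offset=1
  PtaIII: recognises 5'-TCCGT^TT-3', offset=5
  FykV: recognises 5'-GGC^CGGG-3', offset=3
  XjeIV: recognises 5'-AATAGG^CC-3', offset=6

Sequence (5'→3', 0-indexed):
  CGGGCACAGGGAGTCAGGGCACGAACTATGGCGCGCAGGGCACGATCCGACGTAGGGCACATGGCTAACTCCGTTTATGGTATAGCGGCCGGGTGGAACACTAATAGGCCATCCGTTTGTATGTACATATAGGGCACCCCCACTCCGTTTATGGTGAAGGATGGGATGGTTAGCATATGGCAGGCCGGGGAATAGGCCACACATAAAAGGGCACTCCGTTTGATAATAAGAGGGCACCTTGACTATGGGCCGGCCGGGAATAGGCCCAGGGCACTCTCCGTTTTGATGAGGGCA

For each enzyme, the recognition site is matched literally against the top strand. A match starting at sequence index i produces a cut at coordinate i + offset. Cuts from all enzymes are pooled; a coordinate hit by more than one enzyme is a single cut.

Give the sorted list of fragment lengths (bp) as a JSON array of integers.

Scan for sites:
  QalV AGGGCAC/0: at [15, 36, 53, 130, 207, 230, 267, 288] ⇒ [15, 36, 53, 130, 207, 230, 267, 288]
  LmaV ATGG/1: at [27, 60, 76, 150, 160, 165, 176, 244] ⇒ [28, 61, 77, 151, 161, 166, 177, 245]
  PtaIII TCCGTTT/5: at [69, 111, 143, 214, 276] ⇒ [74, 116, 148, 219, 281]
  FykV GGCCGGG/3: at [86, 182, 251] ⇒ [89, 185, 254]
  XjeIV AATAGGCC/6: at [102, 190, 258] ⇒ [108, 196, 264]

Pooled cuts: [15, 28, 36, 53, 61, 74, 77, 89, 108, 116, 130, 148, 151, 161, 166, 177, 185, 196, 207, 219, 230, 245, 254, 264, 267, 281, 288]

Fragment lengths:
  15→28: 13 bp
  28→36: 8 bp
  36→53: 17 bp
  53→61: 8 bp
  61→74: 13 bp
  74→77: 3 bp
  77→89: 12 bp
  89→108: 19 bp
  108→116: 8 bp
  116→130: 14 bp
  130→148: 18 bp
  148→151: 3 bp
  151→161: 10 bp
  161→166: 5 bp
  166→177: 11 bp
  177→185: 8 bp
  185→196: 11 bp
  196→207: 11 bp
  207→219: 12 bp
  219→230: 11 bp
  230→245: 15 bp
  245→254: 9 bp
  254→264: 10 bp
  264→267: 3 bp
  267→281: 14 bp
  281→288: 7 bp
  288→15 (wrap): 294-288+15 = 21 bp

[3,3,3,5,7,8,8,8,8,9,10,10,11,11,11,11,12,12,13,13,14,14,15,17,18,19,21]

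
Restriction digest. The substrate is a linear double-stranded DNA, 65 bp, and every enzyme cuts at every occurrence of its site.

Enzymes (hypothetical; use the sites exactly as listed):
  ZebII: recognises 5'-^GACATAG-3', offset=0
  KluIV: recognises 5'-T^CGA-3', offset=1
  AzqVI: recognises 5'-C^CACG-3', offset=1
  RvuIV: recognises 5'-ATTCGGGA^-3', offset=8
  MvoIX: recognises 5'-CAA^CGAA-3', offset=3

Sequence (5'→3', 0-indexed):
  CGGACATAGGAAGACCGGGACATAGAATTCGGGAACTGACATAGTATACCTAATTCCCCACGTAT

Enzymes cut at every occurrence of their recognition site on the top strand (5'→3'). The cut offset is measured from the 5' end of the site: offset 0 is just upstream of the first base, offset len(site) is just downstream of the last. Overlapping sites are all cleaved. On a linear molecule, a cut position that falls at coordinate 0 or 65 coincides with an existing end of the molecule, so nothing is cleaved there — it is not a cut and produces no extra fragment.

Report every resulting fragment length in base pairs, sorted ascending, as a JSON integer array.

[2,3,7,16,16,21]

Per-enzyme occurrences:
  ZebII GACATAG/0: at [2, 18, 37] ⇒ [2, 18, 37]
  KluIV (TCGA, off=1): no sites
  AzqVI CCACG/1: at [57] ⇒ [58]
  RvuIV ATTCGGGA/8: at [26] ⇒ [34]
  MvoIX (CAACGAA, off=3): no sites

All cut coordinates (distinct, sorted): [2, 18, 34, 37, 58]

Fragment lengths:
  [0,2): 2 bp
  [2,18): 16 bp
  [18,34): 16 bp
  [34,37): 3 bp
  [37,58): 21 bp
  [58,65): 7 bp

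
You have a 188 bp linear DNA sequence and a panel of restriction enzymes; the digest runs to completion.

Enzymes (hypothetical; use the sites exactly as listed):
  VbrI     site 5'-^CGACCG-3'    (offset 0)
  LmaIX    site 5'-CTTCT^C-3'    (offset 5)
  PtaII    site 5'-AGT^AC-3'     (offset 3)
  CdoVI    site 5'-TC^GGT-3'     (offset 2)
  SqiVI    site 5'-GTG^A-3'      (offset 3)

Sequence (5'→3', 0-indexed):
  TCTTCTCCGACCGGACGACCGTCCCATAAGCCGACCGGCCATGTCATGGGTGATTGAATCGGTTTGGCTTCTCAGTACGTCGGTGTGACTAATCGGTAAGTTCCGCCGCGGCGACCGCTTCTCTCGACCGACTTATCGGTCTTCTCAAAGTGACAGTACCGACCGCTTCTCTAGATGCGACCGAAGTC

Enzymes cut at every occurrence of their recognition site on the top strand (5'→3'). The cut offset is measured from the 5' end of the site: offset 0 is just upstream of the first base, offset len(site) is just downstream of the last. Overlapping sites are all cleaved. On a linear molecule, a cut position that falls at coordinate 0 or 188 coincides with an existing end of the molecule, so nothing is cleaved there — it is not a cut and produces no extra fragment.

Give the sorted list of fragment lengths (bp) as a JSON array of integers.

[1,2,2,4,5,5,6,6,7,7,7,8,8,8,11,11,11,12,13,16,17,21]

Site scan:
  VbrI CGACCG/0: at [7, 15, 31, 111, 124, 159, 177] ⇒ [7, 15, 31, 111, 124, 159, 177]
  LmaIX CTTCTC/5: at [1, 67, 117, 140, 165] ⇒ [6, 72, 122, 145, 170]
  PtaII AGTAC/3: at [73, 154] ⇒ [76, 157]
  CdoVI TCGGT/2: at [58, 79, 92, 135] ⇒ [60, 81, 94, 137]
  SqiVI GTGA/3: at [49, 84, 149] ⇒ [52, 87, 152]

All cut coordinates (distinct, sorted): [6, 7, 15, 31, 52, 60, 72, 76, 81, 87, 94, 111, 122, 124, 137, 145, 152, 157, 159, 170, 177]

Fragment lengths:
  [0,6): 6 bp
  [6,7): 1 bp
  [7,15): 8 bp
  [15,31): 16 bp
  [31,52): 21 bp
  [52,60): 8 bp
  [60,72): 12 bp
  [72,76): 4 bp
  [76,81): 5 bp
  [81,87): 6 bp
  [87,94): 7 bp
  [94,111): 17 bp
  [111,122): 11 bp
  [122,124): 2 bp
  [124,137): 13 bp
  [137,145): 8 bp
  [145,152): 7 bp
  [152,157): 5 bp
  [157,159): 2 bp
  [159,170): 11 bp
  [170,177): 7 bp
  [177,188): 11 bp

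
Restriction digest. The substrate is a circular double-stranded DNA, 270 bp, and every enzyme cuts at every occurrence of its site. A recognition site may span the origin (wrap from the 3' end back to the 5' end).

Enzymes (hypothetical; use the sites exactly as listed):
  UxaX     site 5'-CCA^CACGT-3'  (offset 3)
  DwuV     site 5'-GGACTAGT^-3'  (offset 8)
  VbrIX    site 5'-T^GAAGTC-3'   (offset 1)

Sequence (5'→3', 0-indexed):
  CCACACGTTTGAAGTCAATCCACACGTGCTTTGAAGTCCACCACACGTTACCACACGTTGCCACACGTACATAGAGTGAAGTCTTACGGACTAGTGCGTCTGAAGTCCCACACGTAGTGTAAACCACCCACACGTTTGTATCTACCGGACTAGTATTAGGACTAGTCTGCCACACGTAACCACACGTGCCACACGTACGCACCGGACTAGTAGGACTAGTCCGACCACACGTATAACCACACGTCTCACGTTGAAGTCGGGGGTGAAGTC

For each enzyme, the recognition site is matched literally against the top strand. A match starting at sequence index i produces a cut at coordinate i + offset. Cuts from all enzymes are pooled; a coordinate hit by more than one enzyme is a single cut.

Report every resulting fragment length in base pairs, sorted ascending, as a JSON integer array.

[6,6,7,7,9,9,9,9,10,10,10,10,11,12,12,12,12,13,14,18,20,20,24]

Site scan:
  UxaX CCACACGT/3: at [0, 19, 40, 50, 60, 107, 127, 169, 179, 188, 224, 236] ⇒ [3, 22, 43, 53, 63, 110, 130, 172, 182, 191, 227, 239]
  DwuV GGACTAGT/8: at [87, 146, 158, 203, 212] ⇒ [95, 154, 166, 211, 220]
  VbrIX TGAAGTC/1: at [9, 31, 76, 100, 251, 263] ⇒ [10, 32, 77, 101, 252, 264]

All cut coordinates (distinct, sorted): [3, 10, 22, 32, 43, 53, 63, 77, 95, 101, 110, 130, 154, 166, 172, 182, 191, 211, 220, 227, 239, 252, 264]

Fragments:
  3→10: 7 bp
  10→22: 12 bp
  22→32: 10 bp
  32→43: 11 bp
  43→53: 10 bp
  53→63: 10 bp
  63→77: 14 bp
  77→95: 18 bp
  95→101: 6 bp
  101→110: 9 bp
  110→130: 20 bp
  130→154: 24 bp
  154→166: 12 bp
  166→172: 6 bp
  172→182: 10 bp
  182→191: 9 bp
  191→211: 20 bp
  211→220: 9 bp
  220→227: 7 bp
  227→239: 12 bp
  239→252: 13 bp
  252→264: 12 bp
  264→3 (wrap): 270-264+3 = 9 bp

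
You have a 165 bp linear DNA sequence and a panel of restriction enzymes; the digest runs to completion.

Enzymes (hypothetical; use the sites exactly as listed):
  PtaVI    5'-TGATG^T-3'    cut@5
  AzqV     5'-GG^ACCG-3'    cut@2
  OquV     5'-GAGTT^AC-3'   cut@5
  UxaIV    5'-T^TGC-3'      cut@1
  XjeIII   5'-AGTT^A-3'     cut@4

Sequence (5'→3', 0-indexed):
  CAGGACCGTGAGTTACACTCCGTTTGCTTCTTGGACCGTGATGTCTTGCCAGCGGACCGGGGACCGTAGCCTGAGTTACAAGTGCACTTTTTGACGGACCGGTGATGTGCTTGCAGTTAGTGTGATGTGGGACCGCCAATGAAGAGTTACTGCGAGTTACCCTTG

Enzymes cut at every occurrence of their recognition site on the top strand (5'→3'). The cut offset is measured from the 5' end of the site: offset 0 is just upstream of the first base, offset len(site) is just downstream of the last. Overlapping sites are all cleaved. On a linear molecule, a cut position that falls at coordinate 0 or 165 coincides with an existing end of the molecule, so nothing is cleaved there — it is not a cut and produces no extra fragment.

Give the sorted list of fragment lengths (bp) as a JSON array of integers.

[3,4,4,4,7,7,7,9,9,9,10,10,10,10,10,15,17,20]

Per-enzyme occurrences:
  PtaVI TGATGT/5: at [38, 102, 122] ⇒ [43, 107, 127]
  AzqV GGACCG/2: at [2, 32, 53, 60, 95, 129] ⇒ [4, 34, 55, 62, 97, 131]
  OquV GAGTTAC/5: at [9, 72, 143, 153] ⇒ [14, 77, 148, 158]
  UxaIV TTGC/1: at [23, 45, 110] ⇒ [24, 46, 111]
  XjeIII AGTTA/4: at [10, 73, 114, 144, 154] ⇒ [14, 77, 118, 148, 158]

All cut coordinates (distinct, sorted): [4, 14, 24, 34, 43, 46, 55, 62, 77, 97, 107, 111, 118, 127, 131, 148, 158]

Fragment lengths:
  [0,4): 4 bp
  [4,14): 10 bp
  [14,24): 10 bp
  [24,34): 10 bp
  [34,43): 9 bp
  [43,46): 3 bp
  [46,55): 9 bp
  [55,62): 7 bp
  [62,77): 15 bp
  [77,97): 20 bp
  [97,107): 10 bp
  [107,111): 4 bp
  [111,118): 7 bp
  [118,127): 9 bp
  [127,131): 4 bp
  [131,148): 17 bp
  [148,158): 10 bp
  [158,165): 7 bp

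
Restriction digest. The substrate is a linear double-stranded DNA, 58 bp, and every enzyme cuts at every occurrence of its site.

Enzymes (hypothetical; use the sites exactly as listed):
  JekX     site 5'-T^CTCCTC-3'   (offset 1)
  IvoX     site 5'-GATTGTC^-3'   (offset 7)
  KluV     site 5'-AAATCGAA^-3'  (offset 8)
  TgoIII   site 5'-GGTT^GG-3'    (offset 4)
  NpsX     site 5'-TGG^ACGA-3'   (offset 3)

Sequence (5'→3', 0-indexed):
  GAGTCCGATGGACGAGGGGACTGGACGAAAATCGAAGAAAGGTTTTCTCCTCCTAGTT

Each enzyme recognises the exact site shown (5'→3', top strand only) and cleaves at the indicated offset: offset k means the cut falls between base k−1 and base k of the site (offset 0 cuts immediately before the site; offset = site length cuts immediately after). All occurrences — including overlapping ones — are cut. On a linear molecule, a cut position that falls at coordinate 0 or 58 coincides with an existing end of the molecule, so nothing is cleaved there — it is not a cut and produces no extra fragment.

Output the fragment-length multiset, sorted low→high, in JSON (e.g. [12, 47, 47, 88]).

Site scan:
  JekX (TCTCCTC, off=1): starts [45] → cuts [46]
  IvoX (GATTGTC, off=7): no sites
  KluV (AAATCGAA, off=8): starts [28] → cuts [36]
  TgoIII (GGTTGG, off=4): no sites
  NpsX (TGGACGA, off=3): starts [8, 21] → cuts [11, 24]

Pooled cuts: [11, 24, 36, 46]

Fragments:
  [0,11): 11 bp
  [11,24): 13 bp
  [24,36): 12 bp
  [36,46): 10 bp
  [46,58): 12 bp

[10,11,12,12,13]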